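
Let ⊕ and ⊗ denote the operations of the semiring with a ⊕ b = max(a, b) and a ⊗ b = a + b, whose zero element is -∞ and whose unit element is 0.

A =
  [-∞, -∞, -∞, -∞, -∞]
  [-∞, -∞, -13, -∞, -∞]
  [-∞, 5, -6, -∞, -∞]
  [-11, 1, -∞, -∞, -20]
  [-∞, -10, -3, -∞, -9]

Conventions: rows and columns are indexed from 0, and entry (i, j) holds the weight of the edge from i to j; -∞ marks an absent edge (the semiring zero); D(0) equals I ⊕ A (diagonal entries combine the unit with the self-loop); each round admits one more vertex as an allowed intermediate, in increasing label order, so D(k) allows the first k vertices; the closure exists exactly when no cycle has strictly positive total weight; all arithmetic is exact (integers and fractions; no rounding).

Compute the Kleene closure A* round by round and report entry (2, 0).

D(0):
  [0, -∞, -∞, -∞, -∞]
  [-∞, 0, -13, -∞, -∞]
  [-∞, 5, 0, -∞, -∞]
  [-11, 1, -∞, 0, -20]
  [-∞, -10, -3, -∞, 0]
D(1):
  [0, -∞, -∞, -∞, -∞]
  [-∞, 0, -13, -∞, -∞]
  [-∞, 5, 0, -∞, -∞]
  [-11, 1, -∞, 0, -20]
  [-∞, -10, -3, -∞, 0]
D(2):
  [0, -∞, -∞, -∞, -∞]
  [-∞, 0, -13, -∞, -∞]
  [-∞, 5, 0, -∞, -∞]
  [-11, 1, -12, 0, -20]
  [-∞, -10, -3, -∞, 0]
D(3):
  [0, -∞, -∞, -∞, -∞]
  [-∞, 0, -13, -∞, -∞]
  [-∞, 5, 0, -∞, -∞]
  [-11, 1, -12, 0, -20]
  [-∞, 2, -3, -∞, 0]
D(4):
  [0, -∞, -∞, -∞, -∞]
  [-∞, 0, -13, -∞, -∞]
  [-∞, 5, 0, -∞, -∞]
  [-11, 1, -12, 0, -20]
  [-∞, 2, -3, -∞, 0]
D(5):
  [0, -∞, -∞, -∞, -∞]
  [-∞, 0, -13, -∞, -∞]
  [-∞, 5, 0, -∞, -∞]
  [-11, 1, -12, 0, -20]
  [-∞, 2, -3, -∞, 0]
Answer: A*[2][0] = -∞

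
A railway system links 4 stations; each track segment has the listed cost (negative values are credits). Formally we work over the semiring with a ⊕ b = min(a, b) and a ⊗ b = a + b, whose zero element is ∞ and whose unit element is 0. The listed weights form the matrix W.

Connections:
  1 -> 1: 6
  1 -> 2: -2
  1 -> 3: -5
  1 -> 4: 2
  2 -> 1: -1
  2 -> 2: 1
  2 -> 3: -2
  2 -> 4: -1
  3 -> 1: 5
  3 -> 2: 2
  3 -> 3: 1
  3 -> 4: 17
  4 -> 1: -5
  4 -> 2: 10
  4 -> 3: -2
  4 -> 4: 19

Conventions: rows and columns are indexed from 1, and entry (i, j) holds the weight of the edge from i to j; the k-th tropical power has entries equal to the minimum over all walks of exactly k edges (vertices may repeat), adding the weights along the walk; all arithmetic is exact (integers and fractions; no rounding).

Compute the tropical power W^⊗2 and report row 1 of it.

W^⊗2:
  [-3, -3, -4, -3]
  [-6, -3, -6, 0]
  [1, 3, 0, 1]
  [1, -7, -10, -3]
Answer: row 1 of W^⊗2 = [-3, -3, -4, -3]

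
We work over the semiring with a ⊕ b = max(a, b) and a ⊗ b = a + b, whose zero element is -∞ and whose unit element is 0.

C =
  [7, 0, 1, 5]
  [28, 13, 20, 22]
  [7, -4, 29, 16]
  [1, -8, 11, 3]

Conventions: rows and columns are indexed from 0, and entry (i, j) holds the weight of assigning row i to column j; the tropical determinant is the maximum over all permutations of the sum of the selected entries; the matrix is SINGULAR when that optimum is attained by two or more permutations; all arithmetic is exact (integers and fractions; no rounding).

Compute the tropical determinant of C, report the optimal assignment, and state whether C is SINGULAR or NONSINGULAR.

σ = (0, 1, 2, 3): 7 + 13 + 29 + 3 = 52
σ = (0, 1, 3, 2): 7 + 13 + 16 + 11 = 47
σ = (0, 2, 1, 3): 7 + 20 + (-4) + 3 = 26
σ = (0, 2, 3, 1): 7 + 20 + 16 + (-8) = 35
σ = (0, 3, 1, 2): 7 + 22 + (-4) + 11 = 36
σ = (0, 3, 2, 1): 7 + 22 + 29 + (-8) = 50
σ = (1, 0, 2, 3): 0 + 28 + 29 + 3 = 60
σ = (1, 0, 3, 2): 0 + 28 + 16 + 11 = 55
σ = (1, 2, 0, 3): 0 + 20 + 7 + 3 = 30
σ = (1, 2, 3, 0): 0 + 20 + 16 + 1 = 37
σ = (1, 3, 0, 2): 0 + 22 + 7 + 11 = 40
σ = (1, 3, 2, 0): 0 + 22 + 29 + 1 = 52
σ = (2, 0, 1, 3): 1 + 28 + (-4) + 3 = 28
σ = (2, 0, 3, 1): 1 + 28 + 16 + (-8) = 37
σ = (2, 1, 0, 3): 1 + 13 + 7 + 3 = 24
σ = (2, 1, 3, 0): 1 + 13 + 16 + 1 = 31
σ = (2, 3, 0, 1): 1 + 22 + 7 + (-8) = 22
σ = (2, 3, 1, 0): 1 + 22 + (-4) + 1 = 20
σ = (3, 0, 1, 2): 5 + 28 + (-4) + 11 = 40
σ = (3, 0, 2, 1): 5 + 28 + 29 + (-8) = 54
σ = (3, 1, 0, 2): 5 + 13 + 7 + 11 = 36
σ = (3, 1, 2, 0): 5 + 13 + 29 + 1 = 48
σ = (3, 2, 0, 1): 5 + 20 + 7 + (-8) = 24
σ = (3, 2, 1, 0): 5 + 20 + (-4) + 1 = 22
Optimal value attained by: σ = (1, 0, 2, 3).
Answer: det⊕(C) = 60; verdict: NONSINGULAR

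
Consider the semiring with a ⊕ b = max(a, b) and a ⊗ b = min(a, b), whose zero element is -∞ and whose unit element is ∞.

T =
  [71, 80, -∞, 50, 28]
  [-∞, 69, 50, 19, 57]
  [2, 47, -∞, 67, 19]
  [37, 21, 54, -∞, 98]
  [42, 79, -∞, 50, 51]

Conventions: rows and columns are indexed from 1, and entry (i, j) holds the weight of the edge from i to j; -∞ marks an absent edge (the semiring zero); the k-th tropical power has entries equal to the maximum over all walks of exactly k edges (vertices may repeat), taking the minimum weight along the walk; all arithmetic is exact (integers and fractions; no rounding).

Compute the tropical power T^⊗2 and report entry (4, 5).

T^⊗2:
  [71, 71, 50, 50, 57]
  [42, 69, 50, 50, 57]
  [37, 47, 54, 19, 67]
  [42, 79, 21, 54, 51]
  [42, 69, 50, 50, 57]
Key observation: the optimum is the walk 4->5->5, with weight 98 min 51 = 51.
Optimal value attained by: walk 4->5->5.
Answer: (T^⊗2)[4][5] = 51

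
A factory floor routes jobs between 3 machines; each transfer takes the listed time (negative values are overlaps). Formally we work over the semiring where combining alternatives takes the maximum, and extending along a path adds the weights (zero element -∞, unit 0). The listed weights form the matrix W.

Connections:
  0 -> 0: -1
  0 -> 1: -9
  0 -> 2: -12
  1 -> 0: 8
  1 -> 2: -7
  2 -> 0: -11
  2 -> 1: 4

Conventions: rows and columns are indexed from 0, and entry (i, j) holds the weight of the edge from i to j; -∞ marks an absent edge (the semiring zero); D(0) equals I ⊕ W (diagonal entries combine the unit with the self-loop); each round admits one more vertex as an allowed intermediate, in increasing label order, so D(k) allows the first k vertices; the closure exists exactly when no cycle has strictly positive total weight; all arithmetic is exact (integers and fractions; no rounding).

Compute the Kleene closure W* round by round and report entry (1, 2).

D(0):
  [0, -9, -12]
  [8, 0, -7]
  [-11, 4, 0]
D(1):
  [0, -9, -12]
  [8, 0, -4]
  [-11, 4, 0]
D(2):
  [0, -9, -12]
  [8, 0, -4]
  [12, 4, 0]
D(3):
  [0, -8, -12]
  [8, 0, -4]
  [12, 4, 0]
Answer: W*[1][2] = -4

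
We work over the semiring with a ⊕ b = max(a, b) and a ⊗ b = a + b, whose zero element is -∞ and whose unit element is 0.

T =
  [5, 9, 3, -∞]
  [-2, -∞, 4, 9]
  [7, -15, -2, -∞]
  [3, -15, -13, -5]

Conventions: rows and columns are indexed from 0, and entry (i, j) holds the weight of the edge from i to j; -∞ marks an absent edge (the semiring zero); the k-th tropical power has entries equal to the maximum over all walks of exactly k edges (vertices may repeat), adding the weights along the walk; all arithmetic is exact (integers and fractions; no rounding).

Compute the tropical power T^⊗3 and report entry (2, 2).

T^⊗2:
  [10, 14, 13, 18]
  [12, 7, 2, 4]
  [12, 16, 10, -6]
  [8, 12, 6, -6]
T^⊗3:
  [21, 19, 18, 23]
  [17, 21, 15, 16]
  [17, 21, 20, 25]
  [13, 17, 16, 21]
Key observation: the optimum is the walk 2->0->1->2, with weight 7 + 9 + 4 = 20.
Optimal value attained by: walk 2->0->1->2.
Answer: (T^⊗3)[2][2] = 20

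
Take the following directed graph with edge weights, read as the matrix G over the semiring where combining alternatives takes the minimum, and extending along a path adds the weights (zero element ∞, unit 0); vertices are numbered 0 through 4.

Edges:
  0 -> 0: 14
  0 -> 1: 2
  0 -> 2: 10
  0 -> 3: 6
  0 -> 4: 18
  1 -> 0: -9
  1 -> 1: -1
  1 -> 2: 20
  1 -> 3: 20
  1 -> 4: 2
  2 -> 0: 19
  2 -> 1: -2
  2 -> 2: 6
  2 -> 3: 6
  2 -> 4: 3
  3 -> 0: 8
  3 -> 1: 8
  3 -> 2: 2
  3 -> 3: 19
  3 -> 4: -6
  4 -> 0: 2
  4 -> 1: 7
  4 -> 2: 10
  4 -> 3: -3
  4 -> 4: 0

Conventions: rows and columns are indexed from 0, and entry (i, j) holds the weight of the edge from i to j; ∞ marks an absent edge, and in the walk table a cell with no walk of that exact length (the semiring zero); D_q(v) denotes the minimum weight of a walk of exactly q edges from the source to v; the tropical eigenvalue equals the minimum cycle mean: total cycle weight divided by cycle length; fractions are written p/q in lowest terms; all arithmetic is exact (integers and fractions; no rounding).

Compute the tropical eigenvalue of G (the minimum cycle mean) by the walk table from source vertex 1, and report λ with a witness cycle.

q=0: [∞, 0, ∞, ∞, ∞]
q=1: [-9, -1, 20, 20, 2]
q=2: [-10, -7, 1, -3, 1]
q=3: [-16, -8, -1, -4, -9]
q=4: [-17, -14, -6, -12, -10]
q=5: [-23, -15, -10, -13, -18]
Optimal cycle mean attained by: cycle 3->4->3, total (-6) + (-3), length 2.
Answer: λ = -9/2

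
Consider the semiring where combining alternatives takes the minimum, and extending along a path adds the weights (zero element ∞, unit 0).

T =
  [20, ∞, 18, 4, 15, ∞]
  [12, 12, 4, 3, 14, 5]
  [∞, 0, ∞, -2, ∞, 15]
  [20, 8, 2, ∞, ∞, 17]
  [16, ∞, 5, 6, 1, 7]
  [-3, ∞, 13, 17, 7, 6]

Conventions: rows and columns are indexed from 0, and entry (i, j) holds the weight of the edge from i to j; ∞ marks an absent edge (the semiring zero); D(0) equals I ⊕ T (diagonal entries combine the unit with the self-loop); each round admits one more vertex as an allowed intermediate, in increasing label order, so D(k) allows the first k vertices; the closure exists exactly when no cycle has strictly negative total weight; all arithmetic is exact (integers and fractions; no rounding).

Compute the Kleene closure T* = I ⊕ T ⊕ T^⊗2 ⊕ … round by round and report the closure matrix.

D(0):
  [0, ∞, 18, 4, 15, ∞]
  [12, 0, 4, 3, 14, 5]
  [∞, 0, 0, -2, ∞, 15]
  [20, 8, 2, 0, ∞, 17]
  [16, ∞, 5, 6, 0, 7]
  [-3, ∞, 13, 17, 7, 0]
D(1):
  [0, ∞, 18, 4, 15, ∞]
  [12, 0, 4, 3, 14, 5]
  [∞, 0, 0, -2, ∞, 15]
  [20, 8, 2, 0, 35, 17]
  [16, ∞, 5, 6, 0, 7]
  [-3, ∞, 13, 1, 7, 0]
D(2):
  [0, ∞, 18, 4, 15, ∞]
  [12, 0, 4, 3, 14, 5]
  [12, 0, 0, -2, 14, 5]
  [20, 8, 2, 0, 22, 13]
  [16, ∞, 5, 6, 0, 7]
  [-3, ∞, 13, 1, 7, 0]
D(3):
  [0, 18, 18, 4, 15, 23]
  [12, 0, 4, 2, 14, 5]
  [12, 0, 0, -2, 14, 5]
  [14, 2, 2, 0, 16, 7]
  [16, 5, 5, 3, 0, 7]
  [-3, 13, 13, 1, 7, 0]
D(4):
  [0, 6, 6, 4, 15, 11]
  [12, 0, 4, 2, 14, 5]
  [12, 0, 0, -2, 14, 5]
  [14, 2, 2, 0, 16, 7]
  [16, 5, 5, 3, 0, 7]
  [-3, 3, 3, 1, 7, 0]
D(5):
  [0, 6, 6, 4, 15, 11]
  [12, 0, 4, 2, 14, 5]
  [12, 0, 0, -2, 14, 5]
  [14, 2, 2, 0, 16, 7]
  [16, 5, 5, 3, 0, 7]
  [-3, 3, 3, 1, 7, 0]
D(6):
  [0, 6, 6, 4, 15, 11]
  [2, 0, 4, 2, 12, 5]
  [2, 0, 0, -2, 12, 5]
  [4, 2, 2, 0, 14, 7]
  [4, 5, 5, 3, 0, 7]
  [-3, 3, 3, 1, 7, 0]
Answer: T* = [[0, 6, 6, 4, 15, 11], [2, 0, 4, 2, 12, 5], [2, 0, 0, -2, 12, 5], [4, 2, 2, 0, 14, 7], [4, 5, 5, 3, 0, 7], [-3, 3, 3, 1, 7, 0]]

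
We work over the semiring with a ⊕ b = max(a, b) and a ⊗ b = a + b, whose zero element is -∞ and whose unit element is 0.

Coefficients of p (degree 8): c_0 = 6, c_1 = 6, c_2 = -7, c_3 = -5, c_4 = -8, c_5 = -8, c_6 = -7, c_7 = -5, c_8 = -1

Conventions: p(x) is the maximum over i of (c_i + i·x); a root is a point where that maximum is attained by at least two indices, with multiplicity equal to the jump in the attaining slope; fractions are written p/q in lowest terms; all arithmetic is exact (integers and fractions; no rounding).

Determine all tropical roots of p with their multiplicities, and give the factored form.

hull edge (i=0, c=6) to (i=1, c=6): slope 0, span 1
hull edge (i=1, c=6) to (i=8, c=-1): slope -1, span 7
Factored form: p(x) = -1 ⊗ (x ⊕ 0) ⊗ (x ⊕ 1) ⊗ (x ⊕ 1) ⊗ (x ⊕ 1) ⊗ (x ⊕ 1) ⊗ (x ⊕ 1) ⊗ (x ⊕ 1) ⊗ (x ⊕ 1)
Answer: roots = 0 (mult 1), 1 (mult 7)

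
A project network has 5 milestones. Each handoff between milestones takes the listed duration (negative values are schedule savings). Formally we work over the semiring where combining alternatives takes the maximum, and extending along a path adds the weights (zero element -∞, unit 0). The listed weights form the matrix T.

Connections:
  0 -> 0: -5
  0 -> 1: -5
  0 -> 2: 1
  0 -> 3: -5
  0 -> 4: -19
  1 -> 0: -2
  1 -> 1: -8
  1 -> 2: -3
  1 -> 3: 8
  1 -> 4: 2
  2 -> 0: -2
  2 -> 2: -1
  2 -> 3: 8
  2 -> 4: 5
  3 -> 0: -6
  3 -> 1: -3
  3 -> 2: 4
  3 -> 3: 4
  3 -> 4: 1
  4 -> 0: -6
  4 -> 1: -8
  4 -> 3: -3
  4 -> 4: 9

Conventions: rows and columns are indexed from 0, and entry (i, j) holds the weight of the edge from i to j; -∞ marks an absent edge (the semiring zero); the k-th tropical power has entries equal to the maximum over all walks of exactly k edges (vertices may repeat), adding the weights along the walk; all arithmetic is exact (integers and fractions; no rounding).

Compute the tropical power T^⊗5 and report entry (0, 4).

T^⊗2:
  [-1, -8, 0, 9, 6]
  [2, 5, 12, 12, 11]
  [2, 5, 12, 12, 14]
  [2, 1, 8, 12, 10]
  [3, 1, 1, 6, 18]
T^⊗3:
  [3, 6, 13, 13, 15]
  [10, 9, 16, 20, 20]
  [10, 9, 16, 20, 23]
  [6, 9, 16, 16, 19]
  [12, 10, 10, 15, 27]
T^⊗4:
  [11, 10, 17, 21, 24]
  [14, 17, 24, 24, 29]
  [17, 17, 24, 24, 32]
  [14, 13, 20, 24, 28]
  [21, 19, 19, 24, 36]
T^⊗5:
  [18, 18, 25, 25, 33]
  [23, 21, 28, 32, 38]
  [26, 24, 28, 32, 41]
  [22, 21, 28, 28, 37]
  [30, 28, 28, 33, 45]
Key observation: the optimum is the walk 0->2->4->4->4->4, with weight 1 + 5 + 9 + 9 + 9 = 33.
Optimal value attained by: walk 0->2->4->4->4->4.
Answer: (T^⊗5)[0][4] = 33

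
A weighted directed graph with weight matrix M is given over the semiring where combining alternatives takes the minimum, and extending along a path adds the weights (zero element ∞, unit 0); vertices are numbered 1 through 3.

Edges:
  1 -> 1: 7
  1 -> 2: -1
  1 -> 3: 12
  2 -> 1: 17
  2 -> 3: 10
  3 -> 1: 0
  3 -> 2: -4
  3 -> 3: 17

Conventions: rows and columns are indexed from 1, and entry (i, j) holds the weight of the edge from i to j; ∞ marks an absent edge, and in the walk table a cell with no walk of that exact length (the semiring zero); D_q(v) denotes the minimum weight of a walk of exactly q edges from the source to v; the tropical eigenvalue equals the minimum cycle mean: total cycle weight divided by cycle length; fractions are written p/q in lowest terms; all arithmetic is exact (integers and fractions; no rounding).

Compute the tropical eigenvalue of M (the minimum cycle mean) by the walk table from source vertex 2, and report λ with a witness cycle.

q=0: [∞, 0, ∞]
q=1: [17, ∞, 10]
q=2: [10, 6, 27]
q=3: [17, 9, 16]
Optimal cycle mean attained by: cycle 1->2->3->1, total (-1) + 10 + 0, length 3.
Answer: λ = 3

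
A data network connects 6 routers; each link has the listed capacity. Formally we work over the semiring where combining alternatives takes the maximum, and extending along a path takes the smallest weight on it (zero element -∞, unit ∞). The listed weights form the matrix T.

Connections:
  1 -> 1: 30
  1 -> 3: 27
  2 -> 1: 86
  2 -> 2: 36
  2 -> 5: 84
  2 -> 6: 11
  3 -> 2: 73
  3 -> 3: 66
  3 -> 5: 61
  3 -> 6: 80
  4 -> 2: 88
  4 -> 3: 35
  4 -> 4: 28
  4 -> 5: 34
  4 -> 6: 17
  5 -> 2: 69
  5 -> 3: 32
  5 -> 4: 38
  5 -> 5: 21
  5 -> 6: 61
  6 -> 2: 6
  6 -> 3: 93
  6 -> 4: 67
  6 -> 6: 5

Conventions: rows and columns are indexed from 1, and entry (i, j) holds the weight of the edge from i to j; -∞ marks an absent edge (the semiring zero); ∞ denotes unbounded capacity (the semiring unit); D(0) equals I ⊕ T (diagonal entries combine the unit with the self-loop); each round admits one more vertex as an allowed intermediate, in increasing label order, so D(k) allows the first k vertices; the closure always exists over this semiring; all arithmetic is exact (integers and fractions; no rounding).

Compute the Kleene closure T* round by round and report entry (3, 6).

D(0):
  [∞, -∞, 27, -∞, -∞, -∞]
  [86, ∞, -∞, -∞, 84, 11]
  [-∞, 73, ∞, -∞, 61, 80]
  [-∞, 88, 35, ∞, 34, 17]
  [-∞, 69, 32, 38, ∞, 61]
  [-∞, 6, 93, 67, -∞, ∞]
D(1):
  [∞, -∞, 27, -∞, -∞, -∞]
  [86, ∞, 27, -∞, 84, 11]
  [-∞, 73, ∞, -∞, 61, 80]
  [-∞, 88, 35, ∞, 34, 17]
  [-∞, 69, 32, 38, ∞, 61]
  [-∞, 6, 93, 67, -∞, ∞]
D(2):
  [∞, -∞, 27, -∞, -∞, -∞]
  [86, ∞, 27, -∞, 84, 11]
  [73, 73, ∞, -∞, 73, 80]
  [86, 88, 35, ∞, 84, 17]
  [69, 69, 32, 38, ∞, 61]
  [6, 6, 93, 67, 6, ∞]
D(3):
  [∞, 27, 27, -∞, 27, 27]
  [86, ∞, 27, -∞, 84, 27]
  [73, 73, ∞, -∞, 73, 80]
  [86, 88, 35, ∞, 84, 35]
  [69, 69, 32, 38, ∞, 61]
  [73, 73, 93, 67, 73, ∞]
D(4):
  [∞, 27, 27, -∞, 27, 27]
  [86, ∞, 27, -∞, 84, 27]
  [73, 73, ∞, -∞, 73, 80]
  [86, 88, 35, ∞, 84, 35]
  [69, 69, 35, 38, ∞, 61]
  [73, 73, 93, 67, 73, ∞]
D(5):
  [∞, 27, 27, 27, 27, 27]
  [86, ∞, 35, 38, 84, 61]
  [73, 73, ∞, 38, 73, 80]
  [86, 88, 35, ∞, 84, 61]
  [69, 69, 35, 38, ∞, 61]
  [73, 73, 93, 67, 73, ∞]
D(6):
  [∞, 27, 27, 27, 27, 27]
  [86, ∞, 61, 61, 84, 61]
  [73, 73, ∞, 67, 73, 80]
  [86, 88, 61, ∞, 84, 61]
  [69, 69, 61, 61, ∞, 61]
  [73, 73, 93, 67, 73, ∞]
Answer: T*[3][6] = 80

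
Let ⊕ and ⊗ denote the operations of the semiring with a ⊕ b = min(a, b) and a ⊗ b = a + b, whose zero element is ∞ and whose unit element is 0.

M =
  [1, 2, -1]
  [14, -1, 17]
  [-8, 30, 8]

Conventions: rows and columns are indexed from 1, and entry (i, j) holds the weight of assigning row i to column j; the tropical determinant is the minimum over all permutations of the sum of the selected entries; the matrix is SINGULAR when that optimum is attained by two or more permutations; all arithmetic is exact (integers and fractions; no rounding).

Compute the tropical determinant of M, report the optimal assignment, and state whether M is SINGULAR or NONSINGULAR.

σ = (1, 2, 3): 1 + (-1) + 8 = 8
σ = (1, 3, 2): 1 + 17 + 30 = 48
σ = (2, 1, 3): 2 + 14 + 8 = 24
σ = (2, 3, 1): 2 + 17 + (-8) = 11
σ = (3, 1, 2): (-1) + 14 + 30 = 43
σ = (3, 2, 1): (-1) + (-1) + (-8) = -10
Optimal value attained by: σ = (3, 2, 1).
Answer: det⊕(M) = -10; verdict: NONSINGULAR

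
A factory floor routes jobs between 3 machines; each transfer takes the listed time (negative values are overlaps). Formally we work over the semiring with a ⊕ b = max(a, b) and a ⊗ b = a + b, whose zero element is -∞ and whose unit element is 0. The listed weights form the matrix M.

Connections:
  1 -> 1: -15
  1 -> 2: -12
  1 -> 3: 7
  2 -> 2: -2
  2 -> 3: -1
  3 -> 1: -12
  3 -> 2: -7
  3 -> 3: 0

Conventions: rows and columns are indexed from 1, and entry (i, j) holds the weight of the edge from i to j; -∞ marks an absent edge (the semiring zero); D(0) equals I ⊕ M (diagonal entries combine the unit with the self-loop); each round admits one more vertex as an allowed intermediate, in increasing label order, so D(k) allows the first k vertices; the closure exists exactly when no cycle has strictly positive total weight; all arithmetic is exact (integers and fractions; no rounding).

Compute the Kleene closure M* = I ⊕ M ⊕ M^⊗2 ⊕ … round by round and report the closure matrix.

D(0):
  [0, -12, 7]
  [-∞, 0, -1]
  [-12, -7, 0]
D(1):
  [0, -12, 7]
  [-∞, 0, -1]
  [-12, -7, 0]
D(2):
  [0, -12, 7]
  [-∞, 0, -1]
  [-12, -7, 0]
D(3):
  [0, 0, 7]
  [-13, 0, -1]
  [-12, -7, 0]
Answer: M* = [[0, 0, 7], [-13, 0, -1], [-12, -7, 0]]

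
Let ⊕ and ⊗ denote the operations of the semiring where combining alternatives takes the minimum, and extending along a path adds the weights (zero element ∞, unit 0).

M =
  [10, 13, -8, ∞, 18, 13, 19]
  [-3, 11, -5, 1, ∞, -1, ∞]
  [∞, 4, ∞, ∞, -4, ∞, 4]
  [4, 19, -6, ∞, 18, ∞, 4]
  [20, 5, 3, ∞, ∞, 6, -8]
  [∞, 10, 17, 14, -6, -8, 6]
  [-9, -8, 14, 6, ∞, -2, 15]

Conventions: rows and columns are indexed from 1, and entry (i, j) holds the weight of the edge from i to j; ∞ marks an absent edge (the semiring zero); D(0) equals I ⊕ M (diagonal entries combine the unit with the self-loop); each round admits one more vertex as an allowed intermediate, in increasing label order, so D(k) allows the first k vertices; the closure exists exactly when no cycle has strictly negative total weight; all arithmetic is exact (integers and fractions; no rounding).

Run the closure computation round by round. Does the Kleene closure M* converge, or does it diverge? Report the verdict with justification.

Detection: at round 0, diagonal entry (6, 6) turns strictly negative.
Key observation: the cycle 6->6 has total weight (-8), which is strictly negative.
Answer: DIVERGES — negative cycle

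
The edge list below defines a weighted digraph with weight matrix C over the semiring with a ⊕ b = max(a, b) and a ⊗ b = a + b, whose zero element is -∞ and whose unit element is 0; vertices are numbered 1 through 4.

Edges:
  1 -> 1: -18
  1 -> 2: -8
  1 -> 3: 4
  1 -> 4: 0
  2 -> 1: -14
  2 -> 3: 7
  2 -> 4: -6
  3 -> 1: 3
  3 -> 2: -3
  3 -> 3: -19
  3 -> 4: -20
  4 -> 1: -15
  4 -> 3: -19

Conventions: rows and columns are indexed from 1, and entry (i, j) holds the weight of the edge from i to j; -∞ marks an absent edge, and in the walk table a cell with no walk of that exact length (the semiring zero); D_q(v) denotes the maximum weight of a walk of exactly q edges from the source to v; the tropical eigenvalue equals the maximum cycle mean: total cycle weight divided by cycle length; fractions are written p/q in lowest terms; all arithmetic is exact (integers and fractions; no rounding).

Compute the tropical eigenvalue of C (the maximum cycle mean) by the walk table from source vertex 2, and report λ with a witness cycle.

q=0: [-∞, 0, -∞, -∞]
q=1: [-14, -∞, 7, -6]
q=2: [10, 4, -10, -13]
q=3: [-7, 2, 14, 10]
q=4: [17, 11, 9, -4]
Optimal cycle mean attained by: cycle 1->3->1, total 4 + 3, length 2.
Answer: λ = 7/2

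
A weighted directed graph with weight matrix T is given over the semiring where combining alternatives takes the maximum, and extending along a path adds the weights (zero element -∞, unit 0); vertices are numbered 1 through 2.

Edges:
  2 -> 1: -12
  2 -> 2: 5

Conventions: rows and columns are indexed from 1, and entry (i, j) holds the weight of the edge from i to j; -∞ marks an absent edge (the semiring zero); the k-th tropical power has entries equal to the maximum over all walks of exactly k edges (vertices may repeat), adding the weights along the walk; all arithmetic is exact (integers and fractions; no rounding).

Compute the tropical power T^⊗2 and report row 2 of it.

T^⊗2:
  [-∞, -∞]
  [-7, 10]
Answer: row 2 of T^⊗2 = [-7, 10]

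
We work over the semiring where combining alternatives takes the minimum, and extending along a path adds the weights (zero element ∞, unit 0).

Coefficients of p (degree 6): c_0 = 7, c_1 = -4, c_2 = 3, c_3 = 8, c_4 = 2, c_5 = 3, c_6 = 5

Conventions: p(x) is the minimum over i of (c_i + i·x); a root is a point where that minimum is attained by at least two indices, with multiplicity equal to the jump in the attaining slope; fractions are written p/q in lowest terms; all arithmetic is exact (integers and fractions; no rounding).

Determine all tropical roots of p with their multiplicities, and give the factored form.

hull edge (i=0, c=7) to (i=1, c=-4): slope -11, span 1
hull edge (i=1, c=-4) to (i=5, c=3): slope 7/4, span 4
hull edge (i=5, c=3) to (i=6, c=5): slope 2, span 1
Factored form: p(x) = 5 ⊗ (x ⊕ (-2)) ⊗ (x ⊕ (-7/4)) ⊗ (x ⊕ (-7/4)) ⊗ (x ⊕ (-7/4)) ⊗ (x ⊕ (-7/4)) ⊗ (x ⊕ 11)
Answer: roots = -2 (mult 1), -7/4 (mult 4), 11 (mult 1)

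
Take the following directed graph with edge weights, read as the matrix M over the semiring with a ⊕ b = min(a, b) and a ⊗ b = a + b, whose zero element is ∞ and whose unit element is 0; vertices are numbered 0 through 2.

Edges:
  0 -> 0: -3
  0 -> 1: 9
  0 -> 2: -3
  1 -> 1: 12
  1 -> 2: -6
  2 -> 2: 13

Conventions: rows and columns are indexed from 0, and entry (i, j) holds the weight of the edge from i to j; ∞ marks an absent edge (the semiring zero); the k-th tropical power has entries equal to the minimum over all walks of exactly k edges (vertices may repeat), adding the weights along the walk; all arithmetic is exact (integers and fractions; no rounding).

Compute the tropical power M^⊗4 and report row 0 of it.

M^⊗2:
  [-6, 6, -6]
  [∞, 24, 6]
  [∞, ∞, 26]
M^⊗3:
  [-9, 3, -9]
  [∞, 36, 18]
  [∞, ∞, 39]
M^⊗4:
  [-12, 0, -12]
  [∞, 48, 30]
  [∞, ∞, 52]
Answer: row 0 of M^⊗4 = [-12, 0, -12]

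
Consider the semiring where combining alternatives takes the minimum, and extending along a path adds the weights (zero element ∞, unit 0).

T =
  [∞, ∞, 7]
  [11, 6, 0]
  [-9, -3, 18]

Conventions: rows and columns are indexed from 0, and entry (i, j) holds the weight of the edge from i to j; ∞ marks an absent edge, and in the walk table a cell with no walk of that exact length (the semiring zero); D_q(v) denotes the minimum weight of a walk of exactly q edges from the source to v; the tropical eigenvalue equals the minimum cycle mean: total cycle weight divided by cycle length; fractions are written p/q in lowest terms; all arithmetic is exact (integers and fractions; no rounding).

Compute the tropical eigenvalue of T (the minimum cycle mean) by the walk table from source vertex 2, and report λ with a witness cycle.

q=0: [∞, ∞, 0]
q=1: [-9, -3, 18]
q=2: [8, 3, -3]
q=3: [-12, -6, 3]
Optimal cycle mean attained by: cycle 1->2->1, total 0 + (-3), length 2.
Answer: λ = -3/2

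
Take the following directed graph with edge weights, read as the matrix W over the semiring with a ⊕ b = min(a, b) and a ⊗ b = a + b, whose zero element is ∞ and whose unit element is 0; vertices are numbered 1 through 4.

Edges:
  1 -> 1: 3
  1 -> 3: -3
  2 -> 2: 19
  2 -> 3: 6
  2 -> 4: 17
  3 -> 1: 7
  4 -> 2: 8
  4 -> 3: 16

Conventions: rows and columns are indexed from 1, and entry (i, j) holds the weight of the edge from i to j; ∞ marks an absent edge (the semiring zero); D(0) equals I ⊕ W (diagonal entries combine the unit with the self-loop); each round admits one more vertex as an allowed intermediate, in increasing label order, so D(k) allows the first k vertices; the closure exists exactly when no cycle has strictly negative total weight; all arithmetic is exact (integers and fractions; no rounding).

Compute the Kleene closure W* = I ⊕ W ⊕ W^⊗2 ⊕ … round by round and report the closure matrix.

D(0):
  [0, ∞, -3, ∞]
  [∞, 0, 6, 17]
  [7, ∞, 0, ∞]
  [∞, 8, 16, 0]
D(1):
  [0, ∞, -3, ∞]
  [∞, 0, 6, 17]
  [7, ∞, 0, ∞]
  [∞, 8, 16, 0]
D(2):
  [0, ∞, -3, ∞]
  [∞, 0, 6, 17]
  [7, ∞, 0, ∞]
  [∞, 8, 14, 0]
D(3):
  [0, ∞, -3, ∞]
  [13, 0, 6, 17]
  [7, ∞, 0, ∞]
  [21, 8, 14, 0]
D(4):
  [0, ∞, -3, ∞]
  [13, 0, 6, 17]
  [7, ∞, 0, ∞]
  [21, 8, 14, 0]
Answer: W* = [[0, ∞, -3, ∞], [13, 0, 6, 17], [7, ∞, 0, ∞], [21, 8, 14, 0]]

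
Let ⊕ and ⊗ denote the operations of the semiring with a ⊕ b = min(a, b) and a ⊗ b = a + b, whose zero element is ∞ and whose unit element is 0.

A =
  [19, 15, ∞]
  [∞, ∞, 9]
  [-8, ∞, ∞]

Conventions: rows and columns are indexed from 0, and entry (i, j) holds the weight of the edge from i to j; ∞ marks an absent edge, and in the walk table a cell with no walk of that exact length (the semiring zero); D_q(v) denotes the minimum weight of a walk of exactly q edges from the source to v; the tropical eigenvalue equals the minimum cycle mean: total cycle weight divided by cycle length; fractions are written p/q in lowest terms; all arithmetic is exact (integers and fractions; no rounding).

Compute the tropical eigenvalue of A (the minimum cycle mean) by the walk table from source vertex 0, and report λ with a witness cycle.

q=0: [0, ∞, ∞]
q=1: [19, 15, ∞]
q=2: [38, 34, 24]
q=3: [16, 53, 43]
Optimal cycle mean attained by: cycle 0->1->2->0, total 15 + 9 + (-8), length 3.
Answer: λ = 16/3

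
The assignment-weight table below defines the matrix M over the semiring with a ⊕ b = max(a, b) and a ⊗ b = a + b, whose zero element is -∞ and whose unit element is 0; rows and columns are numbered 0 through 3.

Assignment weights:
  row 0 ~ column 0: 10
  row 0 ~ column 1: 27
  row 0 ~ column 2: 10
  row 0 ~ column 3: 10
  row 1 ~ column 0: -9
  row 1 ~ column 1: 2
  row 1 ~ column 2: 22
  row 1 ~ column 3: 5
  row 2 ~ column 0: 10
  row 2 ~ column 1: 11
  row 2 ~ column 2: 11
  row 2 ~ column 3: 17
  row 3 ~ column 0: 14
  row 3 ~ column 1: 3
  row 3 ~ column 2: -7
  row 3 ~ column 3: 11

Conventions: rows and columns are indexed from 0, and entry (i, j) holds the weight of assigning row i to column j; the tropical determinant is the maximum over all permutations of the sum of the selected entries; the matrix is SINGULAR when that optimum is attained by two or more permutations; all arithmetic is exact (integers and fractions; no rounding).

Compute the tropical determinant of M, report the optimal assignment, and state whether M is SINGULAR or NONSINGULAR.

σ = (0, 1, 2, 3): 10 + 2 + 11 + 11 = 34
σ = (0, 1, 3, 2): 10 + 2 + 17 + (-7) = 22
σ = (0, 2, 1, 3): 10 + 22 + 11 + 11 = 54
σ = (0, 2, 3, 1): 10 + 22 + 17 + 3 = 52
σ = (0, 3, 1, 2): 10 + 5 + 11 + (-7) = 19
σ = (0, 3, 2, 1): 10 + 5 + 11 + 3 = 29
σ = (1, 0, 2, 3): 27 + (-9) + 11 + 11 = 40
σ = (1, 0, 3, 2): 27 + (-9) + 17 + (-7) = 28
σ = (1, 2, 0, 3): 27 + 22 + 10 + 11 = 70
σ = (1, 2, 3, 0): 27 + 22 + 17 + 14 = 80
σ = (1, 3, 0, 2): 27 + 5 + 10 + (-7) = 35
σ = (1, 3, 2, 0): 27 + 5 + 11 + 14 = 57
σ = (2, 0, 1, 3): 10 + (-9) + 11 + 11 = 23
σ = (2, 0, 3, 1): 10 + (-9) + 17 + 3 = 21
σ = (2, 1, 0, 3): 10 + 2 + 10 + 11 = 33
σ = (2, 1, 3, 0): 10 + 2 + 17 + 14 = 43
σ = (2, 3, 0, 1): 10 + 5 + 10 + 3 = 28
σ = (2, 3, 1, 0): 10 + 5 + 11 + 14 = 40
σ = (3, 0, 1, 2): 10 + (-9) + 11 + (-7) = 5
σ = (3, 0, 2, 1): 10 + (-9) + 11 + 3 = 15
σ = (3, 1, 0, 2): 10 + 2 + 10 + (-7) = 15
σ = (3, 1, 2, 0): 10 + 2 + 11 + 14 = 37
σ = (3, 2, 0, 1): 10 + 22 + 10 + 3 = 45
σ = (3, 2, 1, 0): 10 + 22 + 11 + 14 = 57
Optimal value attained by: σ = (1, 2, 3, 0).
Answer: det⊕(M) = 80; verdict: NONSINGULAR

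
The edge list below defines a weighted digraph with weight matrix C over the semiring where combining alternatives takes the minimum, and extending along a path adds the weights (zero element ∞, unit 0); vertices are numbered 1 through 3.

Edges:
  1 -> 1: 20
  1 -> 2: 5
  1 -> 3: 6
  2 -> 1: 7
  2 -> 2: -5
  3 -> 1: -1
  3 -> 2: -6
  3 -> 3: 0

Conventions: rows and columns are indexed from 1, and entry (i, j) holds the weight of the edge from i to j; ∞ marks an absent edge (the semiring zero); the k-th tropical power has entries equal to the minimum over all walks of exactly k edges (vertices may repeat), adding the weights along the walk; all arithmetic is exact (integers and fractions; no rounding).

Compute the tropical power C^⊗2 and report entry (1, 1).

C^⊗2:
  [5, 0, 6]
  [2, -10, 13]
  [-1, -11, 0]
Key observation: the optimum is the walk 1->3->1, with weight 6 + (-1) = 5.
Optimal value attained by: walk 1->3->1.
Answer: (C^⊗2)[1][1] = 5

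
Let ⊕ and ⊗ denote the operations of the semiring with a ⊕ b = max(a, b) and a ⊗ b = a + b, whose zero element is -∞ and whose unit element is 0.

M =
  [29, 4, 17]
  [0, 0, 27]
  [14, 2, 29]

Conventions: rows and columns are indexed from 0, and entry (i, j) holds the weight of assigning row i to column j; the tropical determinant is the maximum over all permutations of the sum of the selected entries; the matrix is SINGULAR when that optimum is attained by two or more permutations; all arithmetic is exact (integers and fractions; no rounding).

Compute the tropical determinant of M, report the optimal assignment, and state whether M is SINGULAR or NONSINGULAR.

σ = (0, 1, 2): 29 + 0 + 29 = 58
σ = (0, 2, 1): 29 + 27 + 2 = 58
σ = (1, 0, 2): 4 + 0 + 29 = 33
σ = (1, 2, 0): 4 + 27 + 14 = 45
σ = (2, 0, 1): 17 + 0 + 2 = 19
σ = (2, 1, 0): 17 + 0 + 14 = 31
Optimal value attained by: σ = (0, 1, 2).
Answer: det⊕(M) = 58; verdict: SINGULAR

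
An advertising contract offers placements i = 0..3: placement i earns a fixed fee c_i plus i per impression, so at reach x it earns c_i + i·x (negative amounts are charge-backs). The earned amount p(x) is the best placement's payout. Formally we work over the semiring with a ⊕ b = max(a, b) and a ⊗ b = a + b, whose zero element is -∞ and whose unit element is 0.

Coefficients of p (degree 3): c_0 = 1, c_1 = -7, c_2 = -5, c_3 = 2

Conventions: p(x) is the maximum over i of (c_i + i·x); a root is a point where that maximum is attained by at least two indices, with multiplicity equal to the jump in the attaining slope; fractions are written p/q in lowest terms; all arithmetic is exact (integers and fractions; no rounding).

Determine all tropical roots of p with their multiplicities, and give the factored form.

hull edge (i=0, c=1) to (i=3, c=2): slope 1/3, span 3
Factored form: p(x) = 2 ⊗ (x ⊕ (-1/3)) ⊗ (x ⊕ (-1/3)) ⊗ (x ⊕ (-1/3))
Answer: roots = -1/3 (mult 3)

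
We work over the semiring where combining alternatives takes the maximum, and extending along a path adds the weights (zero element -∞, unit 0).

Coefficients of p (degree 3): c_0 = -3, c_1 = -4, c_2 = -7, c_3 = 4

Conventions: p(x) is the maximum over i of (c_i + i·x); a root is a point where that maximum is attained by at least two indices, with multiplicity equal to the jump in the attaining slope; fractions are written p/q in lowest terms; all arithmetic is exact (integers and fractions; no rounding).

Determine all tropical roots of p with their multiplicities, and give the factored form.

hull edge (i=0, c=-3) to (i=3, c=4): slope 7/3, span 3
Factored form: p(x) = 4 ⊗ (x ⊕ (-7/3)) ⊗ (x ⊕ (-7/3)) ⊗ (x ⊕ (-7/3))
Answer: roots = -7/3 (mult 3)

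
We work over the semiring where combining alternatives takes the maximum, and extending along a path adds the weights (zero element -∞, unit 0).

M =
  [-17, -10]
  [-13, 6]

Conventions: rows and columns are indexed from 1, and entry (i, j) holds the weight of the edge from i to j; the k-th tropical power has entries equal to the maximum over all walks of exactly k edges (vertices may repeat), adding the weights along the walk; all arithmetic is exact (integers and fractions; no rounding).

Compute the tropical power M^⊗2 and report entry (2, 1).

M^⊗2:
  [-23, -4]
  [-7, 12]
Key observation: the optimum is the walk 2->2->1, with weight 6 + (-13) = -7.
Optimal value attained by: walk 2->2->1.
Answer: (M^⊗2)[2][1] = -7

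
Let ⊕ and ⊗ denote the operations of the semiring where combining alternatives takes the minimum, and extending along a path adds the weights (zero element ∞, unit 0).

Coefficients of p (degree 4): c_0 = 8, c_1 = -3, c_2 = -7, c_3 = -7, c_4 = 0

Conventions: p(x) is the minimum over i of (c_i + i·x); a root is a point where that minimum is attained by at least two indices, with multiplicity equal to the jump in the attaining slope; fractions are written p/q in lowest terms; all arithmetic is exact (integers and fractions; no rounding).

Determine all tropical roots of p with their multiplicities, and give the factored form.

hull edge (i=0, c=8) to (i=1, c=-3): slope -11, span 1
hull edge (i=1, c=-3) to (i=2, c=-7): slope -4, span 1
hull edge (i=2, c=-7) to (i=3, c=-7): slope 0, span 1
hull edge (i=3, c=-7) to (i=4, c=0): slope 7, span 1
Factored form: p(x) = 0 ⊗ (x ⊕ (-7)) ⊗ (x ⊕ 0) ⊗ (x ⊕ 4) ⊗ (x ⊕ 11)
Answer: roots = -7 (mult 1), 0 (mult 1), 4 (mult 1), 11 (mult 1)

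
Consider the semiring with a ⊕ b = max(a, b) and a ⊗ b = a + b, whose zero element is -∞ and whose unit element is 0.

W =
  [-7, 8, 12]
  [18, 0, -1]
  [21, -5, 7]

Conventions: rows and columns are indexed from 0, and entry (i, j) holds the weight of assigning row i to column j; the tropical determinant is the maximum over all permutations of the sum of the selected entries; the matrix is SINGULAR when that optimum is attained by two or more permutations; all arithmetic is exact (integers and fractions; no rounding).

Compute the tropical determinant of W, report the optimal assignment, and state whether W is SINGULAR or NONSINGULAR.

σ = (0, 1, 2): (-7) + 0 + 7 = 0
σ = (0, 2, 1): (-7) + (-1) + (-5) = -13
σ = (1, 0, 2): 8 + 18 + 7 = 33
σ = (1, 2, 0): 8 + (-1) + 21 = 28
σ = (2, 0, 1): 12 + 18 + (-5) = 25
σ = (2, 1, 0): 12 + 0 + 21 = 33
Optimal value attained by: σ = (1, 0, 2).
Answer: det⊕(W) = 33; verdict: SINGULAR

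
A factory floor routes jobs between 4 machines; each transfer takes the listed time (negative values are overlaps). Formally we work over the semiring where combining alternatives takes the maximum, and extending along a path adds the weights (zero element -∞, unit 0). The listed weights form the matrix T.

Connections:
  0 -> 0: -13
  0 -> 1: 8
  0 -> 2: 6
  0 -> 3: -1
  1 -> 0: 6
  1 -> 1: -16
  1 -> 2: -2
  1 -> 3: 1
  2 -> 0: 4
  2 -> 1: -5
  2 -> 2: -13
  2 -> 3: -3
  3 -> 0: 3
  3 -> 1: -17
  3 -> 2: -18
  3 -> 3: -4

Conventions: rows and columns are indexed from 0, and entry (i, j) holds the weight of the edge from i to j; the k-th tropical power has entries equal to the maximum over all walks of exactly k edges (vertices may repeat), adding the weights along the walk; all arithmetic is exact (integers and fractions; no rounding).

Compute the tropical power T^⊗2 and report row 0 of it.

T^⊗2:
  [14, 1, 6, 9]
  [4, 14, 12, 5]
  [1, 12, 10, 3]
  [-1, 11, 9, 2]
Answer: row 0 of T^⊗2 = [14, 1, 6, 9]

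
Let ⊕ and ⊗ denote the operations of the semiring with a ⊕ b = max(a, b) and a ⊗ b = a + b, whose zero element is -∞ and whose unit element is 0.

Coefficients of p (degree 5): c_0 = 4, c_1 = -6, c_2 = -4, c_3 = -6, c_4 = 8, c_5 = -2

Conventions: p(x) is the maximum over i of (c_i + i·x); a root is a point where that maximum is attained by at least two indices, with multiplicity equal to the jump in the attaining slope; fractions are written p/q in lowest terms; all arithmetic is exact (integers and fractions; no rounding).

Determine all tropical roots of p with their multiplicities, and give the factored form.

hull edge (i=0, c=4) to (i=4, c=8): slope 1, span 4
hull edge (i=4, c=8) to (i=5, c=-2): slope -10, span 1
Factored form: p(x) = -2 ⊗ (x ⊕ (-1)) ⊗ (x ⊕ (-1)) ⊗ (x ⊕ (-1)) ⊗ (x ⊕ (-1)) ⊗ (x ⊕ 10)
Answer: roots = -1 (mult 4), 10 (mult 1)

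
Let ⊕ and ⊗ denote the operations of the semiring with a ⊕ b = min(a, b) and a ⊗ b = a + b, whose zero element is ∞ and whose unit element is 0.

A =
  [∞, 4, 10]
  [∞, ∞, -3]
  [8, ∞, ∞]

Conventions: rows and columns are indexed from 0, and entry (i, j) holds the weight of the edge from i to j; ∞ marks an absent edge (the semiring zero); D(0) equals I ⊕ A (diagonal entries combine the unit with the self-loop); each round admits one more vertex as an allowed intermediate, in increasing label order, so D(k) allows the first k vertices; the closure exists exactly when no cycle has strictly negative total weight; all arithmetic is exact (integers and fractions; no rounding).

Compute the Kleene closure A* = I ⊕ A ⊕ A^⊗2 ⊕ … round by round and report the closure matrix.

D(0):
  [0, 4, 10]
  [∞, 0, -3]
  [8, ∞, 0]
D(1):
  [0, 4, 10]
  [∞, 0, -3]
  [8, 12, 0]
D(2):
  [0, 4, 1]
  [∞, 0, -3]
  [8, 12, 0]
D(3):
  [0, 4, 1]
  [5, 0, -3]
  [8, 12, 0]
Answer: A* = [[0, 4, 1], [5, 0, -3], [8, 12, 0]]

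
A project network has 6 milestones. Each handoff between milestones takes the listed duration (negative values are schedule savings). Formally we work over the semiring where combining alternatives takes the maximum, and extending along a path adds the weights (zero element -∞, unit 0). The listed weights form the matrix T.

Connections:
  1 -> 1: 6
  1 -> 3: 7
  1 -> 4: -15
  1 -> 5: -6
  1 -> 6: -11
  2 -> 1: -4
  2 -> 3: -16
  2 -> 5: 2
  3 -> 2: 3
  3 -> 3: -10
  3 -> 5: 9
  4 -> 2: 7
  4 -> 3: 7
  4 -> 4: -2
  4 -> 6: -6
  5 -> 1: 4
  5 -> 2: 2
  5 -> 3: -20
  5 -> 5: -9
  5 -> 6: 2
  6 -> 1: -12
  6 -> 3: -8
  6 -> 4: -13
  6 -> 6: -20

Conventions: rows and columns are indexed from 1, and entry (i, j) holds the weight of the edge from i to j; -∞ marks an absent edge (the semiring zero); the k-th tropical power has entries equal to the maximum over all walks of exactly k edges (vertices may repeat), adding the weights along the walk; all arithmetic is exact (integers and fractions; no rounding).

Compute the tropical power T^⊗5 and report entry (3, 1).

T^⊗2:
  [12, 10, 13, -9, 16, -4]
  [6, 4, 3, -19, -7, 4]
  [13, 11, -11, -∞, 5, 11]
  [3, 10, 5, -4, 16, -8]
  [10, -7, 11, -11, 4, -7]
  [-6, -5, -5, -15, 1, -19]
T^⊗3:
  [20, 18, 19, -3, 22, 18]
  [12, 6, 13, -9, 12, -5]
  [19, 7, 20, -2, 13, 7]
  [20, 18, 10, -6, 14, 18]
  [16, 14, 17, -5, 20, 6]
  [5, 3, 1, -17, 4, 3]
T^⊗4:
  [26, 24, 27, 5, 28, 24]
  [18, 16, 19, -3, 22, 14]
  [25, 23, 26, 4, 29, 15]
  [26, 16, 27, 5, 20, 16]
  [24, 22, 23, 1, 26, 22]
  [11, 6, 12, -10, 10, 6]
T^⊗5:
  [32, 30, 33, 11, 36, 30]
  [26, 24, 25, 3, 28, 24]
  [33, 31, 32, 10, 35, 31]
  [32, 30, 33, 11, 36, 22]
  [30, 28, 31, 9, 32, 28]
  [17, 15, 18, -4, 21, 12]
Key observation: the optimum is the walk 3->5->1->3->5->1, with weight 9 + 4 + 7 + 9 + 4 = 33.
Optimal value attained by: walk 3->5->1->3->5->1.
Answer: (T^⊗5)[3][1] = 33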